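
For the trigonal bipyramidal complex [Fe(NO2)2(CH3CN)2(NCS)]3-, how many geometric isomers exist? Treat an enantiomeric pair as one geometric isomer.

Placing the ligands in turn and identifying arrangements related by rotation or reflection leaves 5 distinct geometric isomers.

5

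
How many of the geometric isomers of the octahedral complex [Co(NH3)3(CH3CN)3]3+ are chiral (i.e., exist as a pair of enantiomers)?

0

In an octahedral complex each vertex has one trans partner and four cis neighbours.
There are 2 geometric isomers: NH3 mer; NH3 fac.
Each arrangement has an internal mirror plane or centre of symmetry, so none is chiral.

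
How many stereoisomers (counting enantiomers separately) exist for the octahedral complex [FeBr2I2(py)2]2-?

6

The six octahedral sites form three mutually perpendicular trans pairs.
Systematic placement gives 5 geometric isomers: Br trans, I trans, py trans; Br trans, I cis, py cis; Br cis, I cis, py trans; Br cis, I cis, py cis (chiral); Br cis, I trans, py cis.
One of these lacks any improper symmetry element and so occurs as an enantiomeric pair, giving 5 + 1 = 6 stereoisomers in total.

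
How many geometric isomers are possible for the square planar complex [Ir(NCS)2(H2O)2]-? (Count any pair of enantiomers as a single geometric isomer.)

In a square planar complex each vertex has one trans partner and two cis neighbours.
Systematic placement gives 2 geometric isomers: NCS cis; NCS trans.

2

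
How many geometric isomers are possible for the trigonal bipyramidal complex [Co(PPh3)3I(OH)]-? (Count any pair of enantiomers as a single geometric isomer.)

4

In a trigonal bipyramid the two axial positions differ from the three equatorial ones.
Systematic placement gives 4 geometric isomers: I axial, OH axial; I axial, OH equatorial; I equatorial, OH axial; I equatorial, OH equatorial.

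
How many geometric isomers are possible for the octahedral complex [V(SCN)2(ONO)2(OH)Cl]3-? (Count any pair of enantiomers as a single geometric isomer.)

In an octahedral complex each vertex has one trans partner and four cis neighbours.
The distinct arrangements are (6 in all): SCN trans, ONO trans; SCN cis, ONO cis (3 arrangements, 2 chiral); SCN trans, ONO cis; SCN cis, ONO trans.

6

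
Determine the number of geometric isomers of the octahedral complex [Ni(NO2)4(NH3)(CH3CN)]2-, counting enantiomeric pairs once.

2

An octahedron has six vertices in three trans pairs; every non-trans pair is cis.
The distinct arrangements are (2 in all): NH3 and CH3CN mutually trans; NH3 and CH3CN mutually cis.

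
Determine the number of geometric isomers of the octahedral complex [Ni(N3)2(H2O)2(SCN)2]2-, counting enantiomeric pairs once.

Systematic placement gives 5 geometric isomers: N3 trans, H2O trans, SCN trans; N3 cis, H2O trans, SCN cis; N3 cis, H2O cis, SCN trans; N3 cis, H2O cis, SCN cis (chiral); N3 trans, H2O cis, SCN cis.

5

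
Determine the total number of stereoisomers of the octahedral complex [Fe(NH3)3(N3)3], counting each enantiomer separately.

There are 2 geometric isomers: NH3 mer; NH3 fac.
Each arrangement has an internal mirror plane or centre of symmetry, so none is chiral.

2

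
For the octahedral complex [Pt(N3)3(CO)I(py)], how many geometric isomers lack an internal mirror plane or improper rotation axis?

1

An octahedron has six vertices in three trans pairs; every non-trans pair is cis.
There are 4 geometric isomers: N3 mer (3 arrangements); N3 fac (chiral).
One of these lacks any improper symmetry element and so occurs as an enantiomeric pair, giving 4 + 1 = 5 stereoisomers in total.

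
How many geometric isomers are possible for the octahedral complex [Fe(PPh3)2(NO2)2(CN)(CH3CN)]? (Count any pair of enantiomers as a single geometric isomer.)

6

There are 6 geometric isomers: PPh3 trans, NO2 trans; PPh3 cis, NO2 cis (3 arrangements, 2 chiral); PPh3 trans, NO2 cis; PPh3 cis, NO2 trans.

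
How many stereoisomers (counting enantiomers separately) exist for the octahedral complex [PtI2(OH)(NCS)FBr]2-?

The six octahedral sites form three mutually perpendicular trans pairs.
Exhaustive case analysis gives 9 geometric isomers.
Of these, 6 lack any improper symmetry element and so occur as enantiomeric pairs, giving 9 + 6 = 15 stereoisomers in total.

15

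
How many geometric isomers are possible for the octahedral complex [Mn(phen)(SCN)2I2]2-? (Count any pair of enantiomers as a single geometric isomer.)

3

The six octahedral sites form three mutually perpendicular trans pairs.
Each phen is bidentate and must span two cis positions.
Systematic placement gives 3 geometric isomers: SCN cis, I trans; SCN cis, I cis (chiral); SCN trans, I cis.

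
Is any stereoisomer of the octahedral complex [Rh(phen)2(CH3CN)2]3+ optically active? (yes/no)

In an octahedral complex each vertex has one trans partner and four cis neighbours.
Each phen is bidentate and must span two cis positions.
There are 2 geometric isomers: CH3CN trans; CH3CN cis (chiral).
One of these lacks any improper symmetry element and so occurs as an enantiomeric pair, giving 2 + 1 = 3 stereoisomers in total.

yes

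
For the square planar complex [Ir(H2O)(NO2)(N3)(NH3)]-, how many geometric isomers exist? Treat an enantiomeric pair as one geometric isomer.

Systematic placement gives 3 geometric isomers: (H2O/NH3 trans, N3/NO2 trans); (H2O/NO2 trans, N3/NH3 trans); (H2O/N3 trans, NH3/NO2 trans).

3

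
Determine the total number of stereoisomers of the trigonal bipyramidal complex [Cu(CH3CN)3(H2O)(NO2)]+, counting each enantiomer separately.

4

A trigonal bipyramid has two axial and three equatorial sites, which are chemically inequivalent.
The distinct arrangements are (4 in all): H2O equatorial, NO2 equatorial; H2O axial, NO2 equatorial; H2O equatorial, NO2 axial; H2O axial, NO2 axial.
Each arrangement has an internal mirror plane or centre of symmetry, so none is chiral.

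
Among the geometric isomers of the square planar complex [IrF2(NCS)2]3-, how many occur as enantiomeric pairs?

0

A square has two trans pairs of vertices; adjacent vertices are cis.
Working through the distinct placements yields 2 geometric isomers: F cis; F trans.
Each arrangement has an internal mirror plane or centre of symmetry, so none is chiral.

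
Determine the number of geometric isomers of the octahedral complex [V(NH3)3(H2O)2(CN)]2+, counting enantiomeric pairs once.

3

In an octahedral complex each vertex has one trans partner and four cis neighbours.
Systematic placement gives 3 geometric isomers: NH3 mer, H2O cis; NH3 mer, H2O trans; NH3 fac, H2O cis.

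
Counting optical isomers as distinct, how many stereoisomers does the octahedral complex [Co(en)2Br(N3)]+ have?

Each en is bidentate and must span two cis positions.
The distinct arrangements are (2 in all): Br and N3 mutually trans; Br and N3 mutually cis (chiral).
One of these lacks any improper symmetry element and so occurs as an enantiomeric pair, giving 2 + 1 = 3 stereoisomers in total.

3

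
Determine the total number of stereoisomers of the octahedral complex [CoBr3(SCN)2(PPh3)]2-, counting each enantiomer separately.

The six octahedral sites form three mutually perpendicular trans pairs.
The distinct arrangements are (3 in all): Br mer, SCN trans; Br mer, SCN cis; Br fac, SCN cis.
Each arrangement has an internal mirror plane or centre of symmetry, so none is chiral.

3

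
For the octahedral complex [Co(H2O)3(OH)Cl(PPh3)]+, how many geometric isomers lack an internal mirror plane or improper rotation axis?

1

Working through the distinct placements yields 4 geometric isomers: H2O mer (3 arrangements); H2O fac (chiral).
One of these lacks any improper symmetry element and so occurs as an enantiomeric pair, giving 4 + 1 = 5 stereoisomers in total.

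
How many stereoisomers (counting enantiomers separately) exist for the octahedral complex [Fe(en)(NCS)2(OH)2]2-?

An octahedron has six vertices in three trans pairs; every non-trans pair is cis.
Each en is bidentate and must span two cis positions.
Systematic placement gives 3 geometric isomers: NCS trans, OH cis; NCS cis, OH cis (chiral); NCS cis, OH trans.
One of these lacks any improper symmetry element and so occurs as an enantiomeric pair, giving 3 + 1 = 4 stereoisomers in total.

4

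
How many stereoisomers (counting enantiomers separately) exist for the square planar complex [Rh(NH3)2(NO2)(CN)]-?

2

A square has two trans pairs of vertices; adjacent vertices are cis.
Working through the distinct placements yields 2 geometric isomers: NH3 cis; NH3 trans.
Each arrangement has an internal mirror plane or centre of symmetry, so none is chiral.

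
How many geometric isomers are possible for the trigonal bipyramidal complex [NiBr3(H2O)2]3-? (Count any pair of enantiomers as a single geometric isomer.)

3

Systematic placement gives 3 geometric isomers: H2O both equatorial; H2O one axial, one equatorial; H2O both axial.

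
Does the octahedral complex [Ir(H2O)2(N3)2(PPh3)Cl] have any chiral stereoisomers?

yes

An octahedron has six vertices in three trans pairs; every non-trans pair is cis.
Systematic placement gives 6 geometric isomers: H2O cis, N3 cis (3 arrangements, 2 chiral); H2O cis, N3 trans; H2O trans, N3 cis; H2O trans, N3 trans.
Of these, 2 lack any improper symmetry element and so occur as enantiomeric pairs, giving 6 + 2 = 8 stereoisomers in total.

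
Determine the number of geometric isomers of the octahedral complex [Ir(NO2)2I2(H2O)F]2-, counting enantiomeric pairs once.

An octahedron has six vertices in three trans pairs; every non-trans pair is cis.
Working through the distinct placements yields 6 geometric isomers: NO2 trans, I trans; NO2 cis, I cis (3 arrangements, 2 chiral); NO2 trans, I cis; NO2 cis, I trans.

6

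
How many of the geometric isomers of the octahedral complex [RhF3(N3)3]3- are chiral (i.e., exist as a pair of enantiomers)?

The six octahedral sites form three mutually perpendicular trans pairs.
The distinct arrangements are (2 in all): F mer; F fac.
Each arrangement has an internal mirror plane or centre of symmetry, so none is chiral.

0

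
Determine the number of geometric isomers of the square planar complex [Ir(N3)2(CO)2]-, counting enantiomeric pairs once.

2

A square has two trans pairs of vertices; adjacent vertices are cis.
Working through the distinct placements yields 2 geometric isomers: N3 cis; N3 trans.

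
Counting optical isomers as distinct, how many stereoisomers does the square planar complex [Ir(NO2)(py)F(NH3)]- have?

In a square planar complex each vertex has one trans partner and two cis neighbours.
The distinct arrangements are (3 in all): (F/NO2 trans, NH3/py trans); (F/py trans, NH3/NO2 trans); (F/NH3 trans, NO2/py trans).
Each arrangement has an internal mirror plane or centre of symmetry, so none is chiral.

3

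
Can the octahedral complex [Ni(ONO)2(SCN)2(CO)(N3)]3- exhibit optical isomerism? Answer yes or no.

yes

The six octahedral sites form three mutually perpendicular trans pairs.
Working through the distinct placements yields 6 geometric isomers: ONO trans, SCN trans; ONO cis, SCN cis (3 arrangements, 2 chiral); ONO cis, SCN trans; ONO trans, SCN cis.
Of these, 2 lack any improper symmetry element and so occur as enantiomeric pairs, giving 6 + 2 = 8 stereoisomers in total.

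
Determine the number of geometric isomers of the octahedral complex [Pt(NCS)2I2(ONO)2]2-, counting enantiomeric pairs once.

5

In an octahedral complex each vertex has one trans partner and four cis neighbours.
There are 5 geometric isomers: NCS trans, I trans, ONO trans; NCS cis, I trans, ONO cis; NCS cis, I cis, ONO trans; NCS cis, I cis, ONO cis (chiral); NCS trans, I cis, ONO cis.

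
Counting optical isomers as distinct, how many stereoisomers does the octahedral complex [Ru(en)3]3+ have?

Each en is bidentate and must span two cis positions.
Only one geometric arrangement is possible; it has no improper symmetry element, so it exists as a pair of enantiomers (2 stereoisomers).

2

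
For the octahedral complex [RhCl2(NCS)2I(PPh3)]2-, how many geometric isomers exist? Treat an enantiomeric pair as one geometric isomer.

The six octahedral sites form three mutually perpendicular trans pairs.
Working through the distinct placements yields 6 geometric isomers: Cl trans, NCS cis; Cl trans, NCS trans; Cl cis, NCS cis (3 arrangements, 2 chiral); Cl cis, NCS trans.

6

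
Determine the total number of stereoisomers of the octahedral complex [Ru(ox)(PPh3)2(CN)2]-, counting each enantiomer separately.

4

Each ox is bidentate and must span two cis positions.
The distinct arrangements are (3 in all): PPh3 cis, CN trans; PPh3 cis, CN cis (chiral); PPh3 trans, CN cis.
One of these lacks any improper symmetry element and so occurs as an enantiomeric pair, giving 3 + 1 = 4 stereoisomers in total.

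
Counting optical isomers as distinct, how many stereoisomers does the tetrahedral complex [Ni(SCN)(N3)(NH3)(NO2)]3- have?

2

In a tetrahedral complex all four positions are equivalent and every pair of ligands is adjacent — there is no cis/trans distinction.
Only one geometric arrangement is possible; it has no improper symmetry element, so it exists as a pair of enantiomers (2 stereoisomers).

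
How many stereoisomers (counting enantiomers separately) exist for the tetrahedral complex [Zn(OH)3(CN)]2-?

1

In a tetrahedral complex all four positions are equivalent and every pair of ligands is adjacent — there is no cis/trans distinction.
Only one geometric arrangement is possible.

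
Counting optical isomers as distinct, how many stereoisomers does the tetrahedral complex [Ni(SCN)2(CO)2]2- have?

1

All four vertices of a tetrahedron are equivalent and mutually adjacent, so cis/trans isomerism cannot arise.
Only one geometric arrangement is possible.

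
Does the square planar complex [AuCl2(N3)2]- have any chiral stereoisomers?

In a square planar complex each vertex has one trans partner and two cis neighbours.
Working through the distinct placements yields 2 geometric isomers: Cl cis; Cl trans.
Each arrangement has an internal mirror plane or centre of symmetry, so none is chiral.

no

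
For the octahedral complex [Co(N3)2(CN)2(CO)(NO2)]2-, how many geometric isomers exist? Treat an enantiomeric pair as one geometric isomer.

An octahedron has six vertices in three trans pairs; every non-trans pair is cis.
The distinct arrangements are (6 in all): N3 cis, CN trans; N3 trans, CN trans; N3 cis, CN cis (3 arrangements, 2 chiral); N3 trans, CN cis.

6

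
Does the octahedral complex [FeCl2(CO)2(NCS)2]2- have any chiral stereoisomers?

yes

In an octahedral complex each vertex has one trans partner and four cis neighbours.
There are 5 geometric isomers: Cl trans, CO trans, NCS trans; Cl cis, CO trans, NCS cis; Cl cis, CO cis, NCS trans; Cl cis, CO cis, NCS cis (chiral); Cl trans, CO cis, NCS cis.
One of these lacks any improper symmetry element and so occurs as an enantiomeric pair, giving 5 + 1 = 6 stereoisomers in total.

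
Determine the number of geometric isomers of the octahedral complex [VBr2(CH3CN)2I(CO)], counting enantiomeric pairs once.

6

An octahedron has six vertices in three trans pairs; every non-trans pair is cis.
Working through the distinct placements yields 6 geometric isomers: Br trans, CH3CN trans; Br trans, CH3CN cis; Br cis, CH3CN cis (3 arrangements, 2 chiral); Br cis, CH3CN trans.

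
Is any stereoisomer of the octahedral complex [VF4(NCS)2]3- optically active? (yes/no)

The six octahedral sites form three mutually perpendicular trans pairs.
Working through the distinct placements yields 2 geometric isomers: NCS trans; NCS cis.
Each arrangement has an internal mirror plane or centre of symmetry, so none is chiral.

no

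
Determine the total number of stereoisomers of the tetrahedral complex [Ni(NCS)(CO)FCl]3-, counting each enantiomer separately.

2

In a tetrahedral complex all four positions are equivalent and every pair of ligands is adjacent — there is no cis/trans distinction.
Only one geometric arrangement is possible; it has no improper symmetry element, so it exists as a pair of enantiomers (2 stereoisomers).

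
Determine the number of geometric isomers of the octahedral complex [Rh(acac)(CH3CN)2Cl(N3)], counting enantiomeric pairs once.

4

An octahedron has six vertices in three trans pairs; every non-trans pair is cis.
Each acac is bidentate and must span two cis positions.
The distinct arrangements are (4 in all): CH3CN trans; CH3CN cis (3 arrangements, 2 chiral).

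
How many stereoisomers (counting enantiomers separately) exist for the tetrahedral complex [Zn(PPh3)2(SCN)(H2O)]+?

All four vertices of a tetrahedron are equivalent and mutually adjacent, so cis/trans isomerism cannot arise.
Only one geometric arrangement is possible.

1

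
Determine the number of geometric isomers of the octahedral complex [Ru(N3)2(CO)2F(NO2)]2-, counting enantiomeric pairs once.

6

Systematic placement gives 6 geometric isomers: N3 cis, CO trans; N3 trans, CO trans; N3 cis, CO cis (3 arrangements, 2 chiral); N3 trans, CO cis.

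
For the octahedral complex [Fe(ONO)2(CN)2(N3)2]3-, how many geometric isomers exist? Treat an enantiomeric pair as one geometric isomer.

Systematic placement gives 5 geometric isomers: ONO trans, CN trans, N3 trans; ONO cis, CN trans, N3 cis; ONO trans, CN cis, N3 cis; ONO cis, CN cis, N3 cis (chiral); ONO cis, CN cis, N3 trans.

5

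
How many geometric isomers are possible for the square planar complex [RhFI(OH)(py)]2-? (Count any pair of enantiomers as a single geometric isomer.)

3

A square has two trans pairs of vertices; adjacent vertices are cis.
Working through the distinct placements yields 3 geometric isomers: (F/OH trans, I/py trans); (F/py trans, I/OH trans); (F/I trans, OH/py trans).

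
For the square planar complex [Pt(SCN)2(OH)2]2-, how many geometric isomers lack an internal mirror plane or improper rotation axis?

0

Working through the distinct placements yields 2 geometric isomers: SCN cis; SCN trans.
Each arrangement has an internal mirror plane or centre of symmetry, so none is chiral.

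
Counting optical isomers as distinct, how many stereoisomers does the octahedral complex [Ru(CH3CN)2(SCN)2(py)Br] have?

An octahedron has six vertices in three trans pairs; every non-trans pair is cis.
There are 6 geometric isomers: CH3CN cis, SCN cis (3 arrangements, 2 chiral); CH3CN cis, SCN trans; CH3CN trans, SCN cis; CH3CN trans, SCN trans.
Of these, 2 lack any improper symmetry element and so occur as enantiomeric pairs, giving 6 + 2 = 8 stereoisomers in total.

8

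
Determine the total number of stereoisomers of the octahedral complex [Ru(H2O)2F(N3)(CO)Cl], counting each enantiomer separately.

An octahedron has six vertices in three trans pairs; every non-trans pair is cis.
Systematic enumeration (placing each ligand type in turn and discarding arrangements equivalent by rotation or reflection) gives 9 geometric isomers.
Of these, 6 lack any improper symmetry element and so occur as enantiomeric pairs, giving 9 + 6 = 15 stereoisomers in total.

15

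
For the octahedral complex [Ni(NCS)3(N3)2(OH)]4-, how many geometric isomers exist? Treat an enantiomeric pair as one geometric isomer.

An octahedron has six vertices in three trans pairs; every non-trans pair is cis.
The distinct arrangements are (3 in all): NCS mer, N3 trans; NCS fac, N3 cis; NCS mer, N3 cis.

3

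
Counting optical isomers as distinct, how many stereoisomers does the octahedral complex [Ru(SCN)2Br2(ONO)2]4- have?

The six octahedral sites form three mutually perpendicular trans pairs.
Working through the distinct placements yields 5 geometric isomers: SCN trans, Br trans, ONO trans; SCN cis, Br trans, ONO cis; SCN trans, Br cis, ONO cis; SCN cis, Br cis, ONO cis (chiral); SCN cis, Br cis, ONO trans.
One of these lacks any improper symmetry element and so occurs as an enantiomeric pair, giving 5 + 1 = 6 stereoisomers in total.

6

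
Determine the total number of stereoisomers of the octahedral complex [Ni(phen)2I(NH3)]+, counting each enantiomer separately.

3

The six octahedral sites form three mutually perpendicular trans pairs.
Each phen is bidentate and must span two cis positions.
Systematic placement gives 2 geometric isomers: I and NH3 mutually trans; I and NH3 mutually cis (chiral).
One of these lacks any improper symmetry element and so occurs as an enantiomeric pair, giving 2 + 1 = 3 stereoisomers in total.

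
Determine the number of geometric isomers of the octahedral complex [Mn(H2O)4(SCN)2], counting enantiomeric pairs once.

In an octahedral complex each vertex has one trans partner and four cis neighbours.
There are 2 geometric isomers: SCN trans; SCN cis.

2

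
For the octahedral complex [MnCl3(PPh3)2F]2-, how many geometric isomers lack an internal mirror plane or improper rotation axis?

0

There are 3 geometric isomers: Cl mer, PPh3 trans; Cl mer, PPh3 cis; Cl fac, PPh3 cis.
Each arrangement has an internal mirror plane or centre of symmetry, so none is chiral.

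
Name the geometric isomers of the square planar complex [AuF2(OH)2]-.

A square has two trans pairs of vertices; adjacent vertices are cis.
The distinct arrangements are (2 in all): F cis; F trans.

cis and trans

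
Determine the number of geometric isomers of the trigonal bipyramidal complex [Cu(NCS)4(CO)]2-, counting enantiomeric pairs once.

2

A trigonal bipyramid has two axial and three equatorial sites, which are chemically inequivalent.
The distinct arrangements are (2 in all): CO axial; CO equatorial.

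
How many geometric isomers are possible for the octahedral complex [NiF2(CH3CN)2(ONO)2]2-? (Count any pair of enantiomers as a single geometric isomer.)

An octahedron has six vertices in three trans pairs; every non-trans pair is cis.
The distinct arrangements are (5 in all): F trans, CH3CN trans, ONO trans; F cis, CH3CN trans, ONO cis; F cis, CH3CN cis, ONO trans; F cis, CH3CN cis, ONO cis (chiral); F trans, CH3CN cis, ONO cis.

5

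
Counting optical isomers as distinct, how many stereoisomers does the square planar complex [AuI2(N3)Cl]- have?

2

In a square planar complex each vertex has one trans partner and two cis neighbours.
Working through the distinct placements yields 2 geometric isomers: I cis; I trans.
Each arrangement has an internal mirror plane or centre of symmetry, so none is chiral.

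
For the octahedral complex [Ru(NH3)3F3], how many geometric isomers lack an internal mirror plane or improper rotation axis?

The six octahedral sites form three mutually perpendicular trans pairs.
Systematic placement gives 2 geometric isomers: NH3 mer; NH3 fac.
Each arrangement has an internal mirror plane or centre of symmetry, so none is chiral.

0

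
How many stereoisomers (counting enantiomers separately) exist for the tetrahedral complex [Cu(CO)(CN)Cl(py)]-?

2

All four vertices of a tetrahedron are equivalent and mutually adjacent, so cis/trans isomerism cannot arise.
Only one geometric arrangement is possible; it has no improper symmetry element, so it exists as a pair of enantiomers (2 stereoisomers).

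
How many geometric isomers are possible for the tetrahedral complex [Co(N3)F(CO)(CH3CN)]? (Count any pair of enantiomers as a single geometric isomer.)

1

Only one geometric arrangement is possible; it has no improper symmetry element, so it exists as a pair of enantiomers (2 stereoisomers).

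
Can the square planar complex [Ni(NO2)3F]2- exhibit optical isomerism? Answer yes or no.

A square has two trans pairs of vertices; adjacent vertices are cis.
Only one geometric arrangement is possible.

no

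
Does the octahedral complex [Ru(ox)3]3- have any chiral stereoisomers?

Each ox is bidentate and must span two cis positions.
Only one geometric arrangement is possible; it has no improper symmetry element, so it exists as a pair of enantiomers (2 stereoisomers).

yes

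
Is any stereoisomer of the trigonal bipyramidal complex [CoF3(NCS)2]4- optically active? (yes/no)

Working through the distinct placements yields 3 geometric isomers: NCS both equatorial; NCS one axial, one equatorial; NCS both axial.
Each arrangement has an internal mirror plane or centre of symmetry, so none is chiral.

no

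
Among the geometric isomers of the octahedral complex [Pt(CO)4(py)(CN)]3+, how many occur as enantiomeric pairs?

There are 2 geometric isomers: py and CN mutually cis; py and CN mutually trans.
Each arrangement has an internal mirror plane or centre of symmetry, so none is chiral.

0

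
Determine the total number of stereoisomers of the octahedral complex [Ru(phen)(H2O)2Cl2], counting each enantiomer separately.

4

Each phen is bidentate and must span two cis positions.
There are 3 geometric isomers: H2O cis, Cl trans; H2O cis, Cl cis (chiral); H2O trans, Cl cis.
One of these lacks any improper symmetry element and so occurs as an enantiomeric pair, giving 3 + 1 = 4 stereoisomers in total.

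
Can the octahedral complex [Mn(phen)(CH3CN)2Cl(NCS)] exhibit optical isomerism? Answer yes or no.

yes

In an octahedral complex each vertex has one trans partner and four cis neighbours.
Each phen is bidentate and must span two cis positions.
The distinct arrangements are (4 in all): CH3CN trans; CH3CN cis (3 arrangements, 2 chiral).
Of these, 2 lack any improper symmetry element and so occur as enantiomeric pairs, giving 4 + 2 = 6 stereoisomers in total.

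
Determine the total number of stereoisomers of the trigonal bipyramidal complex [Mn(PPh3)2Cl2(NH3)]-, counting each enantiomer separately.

6

Placing the ligands in turn and identifying arrangements related by rotation or reflection leaves 5 distinct geometric isomers.
One of these lacks any improper symmetry element and so occurs as an enantiomeric pair, giving 5 + 1 = 6 stereoisomers in total.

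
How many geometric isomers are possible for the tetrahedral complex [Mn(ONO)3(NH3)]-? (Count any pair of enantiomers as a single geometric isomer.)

In a tetrahedral complex all four positions are equivalent and every pair of ligands is adjacent — there is no cis/trans distinction.
Only one geometric arrangement is possible.

1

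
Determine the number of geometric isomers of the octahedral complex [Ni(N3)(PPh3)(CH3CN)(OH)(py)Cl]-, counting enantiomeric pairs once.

15

The six octahedral sites form three mutually perpendicular trans pairs.
Systematic enumeration (placing each ligand type in turn and discarding arrangements equivalent by rotation or reflection) gives 15 geometric isomers.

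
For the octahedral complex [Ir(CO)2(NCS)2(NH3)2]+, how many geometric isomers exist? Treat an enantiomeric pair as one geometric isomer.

5

The six octahedral sites form three mutually perpendicular trans pairs.
There are 5 geometric isomers: CO trans, NCS trans, NH3 trans; CO trans, NCS cis, NH3 cis; CO cis, NCS cis, NH3 trans; CO cis, NCS cis, NH3 cis (chiral); CO cis, NCS trans, NH3 cis.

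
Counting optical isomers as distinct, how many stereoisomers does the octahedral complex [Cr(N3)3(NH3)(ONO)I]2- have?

Working through the distinct placements yields 4 geometric isomers: N3 mer (3 arrangements); N3 fac (chiral).
One of these lacks any improper symmetry element and so occurs as an enantiomeric pair, giving 4 + 1 = 5 stereoisomers in total.

5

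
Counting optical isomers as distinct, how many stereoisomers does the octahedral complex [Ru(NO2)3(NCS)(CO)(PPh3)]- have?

The six octahedral sites form three mutually perpendicular trans pairs.
Systematic placement gives 4 geometric isomers: NO2 mer (3 arrangements); NO2 fac (chiral).
One of these lacks any improper symmetry element and so occurs as an enantiomeric pair, giving 4 + 1 = 5 stereoisomers in total.

5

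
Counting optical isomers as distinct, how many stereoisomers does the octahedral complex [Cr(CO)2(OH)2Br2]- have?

Working through the distinct placements yields 5 geometric isomers: CO trans, OH trans, Br trans; CO cis, OH cis, Br trans; CO cis, OH trans, Br cis; CO cis, OH cis, Br cis (chiral); CO trans, OH cis, Br cis.
One of these lacks any improper symmetry element and so occurs as an enantiomeric pair, giving 5 + 1 = 6 stereoisomers in total.

6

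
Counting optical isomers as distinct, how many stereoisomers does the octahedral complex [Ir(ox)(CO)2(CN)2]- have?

4

The six octahedral sites form three mutually perpendicular trans pairs.
Each ox is bidentate and must span two cis positions.
Systematic placement gives 3 geometric isomers: CO cis, CN trans; CO cis, CN cis (chiral); CO trans, CN cis.
One of these lacks any improper symmetry element and so occurs as an enantiomeric pair, giving 3 + 1 = 4 stereoisomers in total.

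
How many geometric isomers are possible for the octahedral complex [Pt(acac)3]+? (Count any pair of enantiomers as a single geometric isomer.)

1

Each acac is bidentate and must span two cis positions.
Only one geometric arrangement is possible; it has no improper symmetry element, so it exists as a pair of enantiomers (2 stereoisomers).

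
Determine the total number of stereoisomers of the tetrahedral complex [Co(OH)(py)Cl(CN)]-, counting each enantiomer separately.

2

All four vertices of a tetrahedron are equivalent and mutually adjacent, so cis/trans isomerism cannot arise.
Only one geometric arrangement is possible; it has no improper symmetry element, so it exists as a pair of enantiomers (2 stereoisomers).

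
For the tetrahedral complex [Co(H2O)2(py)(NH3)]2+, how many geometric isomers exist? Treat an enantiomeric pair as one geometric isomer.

1

All four vertices of a tetrahedron are equivalent and mutually adjacent, so cis/trans isomerism cannot arise.
Only one geometric arrangement is possible.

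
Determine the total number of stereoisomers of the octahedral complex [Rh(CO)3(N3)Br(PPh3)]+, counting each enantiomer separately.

5

Working through the distinct placements yields 4 geometric isomers: CO mer (3 arrangements); CO fac (chiral).
One of these lacks any improper symmetry element and so occurs as an enantiomeric pair, giving 4 + 1 = 5 stereoisomers in total.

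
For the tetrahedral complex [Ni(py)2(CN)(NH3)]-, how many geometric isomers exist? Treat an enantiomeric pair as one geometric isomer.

All four vertices of a tetrahedron are equivalent and mutually adjacent, so cis/trans isomerism cannot arise.
Only one geometric arrangement is possible.

1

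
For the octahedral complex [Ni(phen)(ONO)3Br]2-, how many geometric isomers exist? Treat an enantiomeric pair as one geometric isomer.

Each phen is bidentate and must span two cis positions.
Systematic placement gives 2 geometric isomers: ONO fac; ONO mer.

2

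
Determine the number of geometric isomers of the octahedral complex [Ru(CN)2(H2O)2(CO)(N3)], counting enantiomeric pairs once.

The six octahedral sites form three mutually perpendicular trans pairs.
Systematic placement gives 6 geometric isomers: CN trans, H2O cis; CN trans, H2O trans; CN cis, H2O cis (3 arrangements, 2 chiral); CN cis, H2O trans.

6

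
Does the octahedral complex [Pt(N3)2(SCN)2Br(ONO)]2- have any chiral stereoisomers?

yes

The six octahedral sites form three mutually perpendicular trans pairs.
Systematic placement gives 6 geometric isomers: N3 cis, SCN trans; N3 cis, SCN cis (3 arrangements, 2 chiral); N3 trans, SCN trans; N3 trans, SCN cis.
Of these, 2 lack any improper symmetry element and so occur as enantiomeric pairs, giving 6 + 2 = 8 stereoisomers in total.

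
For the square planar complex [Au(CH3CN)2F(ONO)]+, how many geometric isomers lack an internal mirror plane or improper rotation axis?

A square has two trans pairs of vertices; adjacent vertices are cis.
Systematic placement gives 2 geometric isomers: CH3CN cis; CH3CN trans.
Each arrangement has an internal mirror plane or centre of symmetry, so none is chiral.

0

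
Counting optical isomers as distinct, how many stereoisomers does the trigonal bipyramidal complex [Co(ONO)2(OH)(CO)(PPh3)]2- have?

Systematic enumeration (placing each ligand type in turn and discarding arrangements equivalent by rotation or reflection) gives 7 geometric isomers.
Of these, 3 lack any improper symmetry element and so occur as enantiomeric pairs, giving 7 + 3 = 10 stereoisomers in total.

10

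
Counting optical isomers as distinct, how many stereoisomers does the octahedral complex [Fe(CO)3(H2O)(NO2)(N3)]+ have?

The six octahedral sites form three mutually perpendicular trans pairs.
The distinct arrangements are (4 in all): CO mer (3 arrangements); CO fac (chiral).
One of these lacks any improper symmetry element and so occurs as an enantiomeric pair, giving 4 + 1 = 5 stereoisomers in total.

5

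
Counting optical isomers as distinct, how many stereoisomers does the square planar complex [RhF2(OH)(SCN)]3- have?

The distinct arrangements are (2 in all): F cis; F trans.
Each arrangement has an internal mirror plane or centre of symmetry, so none is chiral.

2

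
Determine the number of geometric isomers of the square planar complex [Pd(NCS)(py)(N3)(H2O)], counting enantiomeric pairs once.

Working through the distinct placements yields 3 geometric isomers: (H2O/NCS trans, N3/py trans); (H2O/py trans, N3/NCS trans); (H2O/N3 trans, NCS/py trans).

3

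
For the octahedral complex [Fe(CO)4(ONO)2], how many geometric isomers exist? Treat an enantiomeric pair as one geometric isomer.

The six octahedral sites form three mutually perpendicular trans pairs.
Systematic placement gives 2 geometric isomers: ONO trans; ONO cis.

2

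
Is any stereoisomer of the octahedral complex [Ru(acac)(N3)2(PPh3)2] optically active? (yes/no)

An octahedron has six vertices in three trans pairs; every non-trans pair is cis.
Each acac is bidentate and must span two cis positions.
Systematic placement gives 3 geometric isomers: N3 trans, PPh3 cis; N3 cis, PPh3 cis (chiral); N3 cis, PPh3 trans.
One of these lacks any improper symmetry element and so occurs as an enantiomeric pair, giving 3 + 1 = 4 stereoisomers in total.

yes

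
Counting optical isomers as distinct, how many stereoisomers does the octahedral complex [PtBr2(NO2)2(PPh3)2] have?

An octahedron has six vertices in three trans pairs; every non-trans pair is cis.
The distinct arrangements are (5 in all): Br trans, NO2 trans, PPh3 trans; Br trans, NO2 cis, PPh3 cis; Br cis, NO2 cis, PPh3 trans; Br cis, NO2 cis, PPh3 cis (chiral); Br cis, NO2 trans, PPh3 cis.
One of these lacks any improper symmetry element and so occurs as an enantiomeric pair, giving 5 + 1 = 6 stereoisomers in total.

6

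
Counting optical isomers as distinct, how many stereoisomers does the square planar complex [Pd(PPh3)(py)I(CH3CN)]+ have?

A square has two trans pairs of vertices; adjacent vertices are cis.
The distinct arrangements are (3 in all): (CH3CN/PPh3 trans, I/py trans); (CH3CN/py trans, I/PPh3 trans); (CH3CN/I trans, PPh3/py trans).
Each arrangement has an internal mirror plane or centre of symmetry, so none is chiral.

3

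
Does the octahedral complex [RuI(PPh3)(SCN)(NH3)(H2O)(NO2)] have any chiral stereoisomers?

In an octahedral complex each vertex has one trans partner and four cis neighbours.
Placing the ligands in turn and identifying arrangements related by rotation or reflection leaves 15 distinct geometric isomers.
Of these, 15 lack any improper symmetry element and so occur as enantiomeric pairs, giving 15 + 15 = 30 stereoisomers in total.

yes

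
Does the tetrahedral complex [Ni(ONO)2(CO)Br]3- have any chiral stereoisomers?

In a tetrahedral complex all four positions are equivalent and every pair of ligands is adjacent — there is no cis/trans distinction.
Only one geometric arrangement is possible.

no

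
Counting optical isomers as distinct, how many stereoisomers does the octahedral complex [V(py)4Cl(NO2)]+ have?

2

The six octahedral sites form three mutually perpendicular trans pairs.
The distinct arrangements are (2 in all): Cl and NO2 mutually trans; Cl and NO2 mutually cis.
Each arrangement has an internal mirror plane or centre of symmetry, so none is chiral.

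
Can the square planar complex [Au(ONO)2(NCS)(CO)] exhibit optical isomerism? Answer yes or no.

no

In a square planar complex each vertex has one trans partner and two cis neighbours.
Working through the distinct placements yields 2 geometric isomers: ONO cis; ONO trans.
Each arrangement has an internal mirror plane or centre of symmetry, so none is chiral.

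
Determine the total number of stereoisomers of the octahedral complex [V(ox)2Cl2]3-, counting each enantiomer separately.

3

The six octahedral sites form three mutually perpendicular trans pairs.
Each ox is bidentate and must span two cis positions.
The distinct arrangements are (2 in all): Cl trans; Cl cis (chiral).
One of these lacks any improper symmetry element and so occurs as an enantiomeric pair, giving 2 + 1 = 3 stereoisomers in total.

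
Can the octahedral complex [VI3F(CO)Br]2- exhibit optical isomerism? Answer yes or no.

yes

There are 4 geometric isomers: I mer (3 arrangements); I fac (chiral).
One of these lacks any improper symmetry element and so occurs as an enantiomeric pair, giving 4 + 1 = 5 stereoisomers in total.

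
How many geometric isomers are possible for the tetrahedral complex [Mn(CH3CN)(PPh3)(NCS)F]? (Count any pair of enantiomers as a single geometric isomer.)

In a tetrahedral complex all four positions are equivalent and every pair of ligands is adjacent — there is no cis/trans distinction.
Only one geometric arrangement is possible; it has no improper symmetry element, so it exists as a pair of enantiomers (2 stereoisomers).

1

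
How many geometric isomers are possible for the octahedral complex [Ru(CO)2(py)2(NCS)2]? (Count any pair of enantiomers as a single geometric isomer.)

In an octahedral complex each vertex has one trans partner and four cis neighbours.
Systematic placement gives 5 geometric isomers: CO trans, py trans, NCS trans; CO trans, py cis, NCS cis; CO cis, py trans, NCS cis; CO cis, py cis, NCS cis (chiral); CO cis, py cis, NCS trans.

5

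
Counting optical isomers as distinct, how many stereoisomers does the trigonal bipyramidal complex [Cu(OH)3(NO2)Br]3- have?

Working through the distinct placements yields 4 geometric isomers: NO2 axial, Br axial; NO2 equatorial, Br axial; NO2 axial, Br equatorial; NO2 equatorial, Br equatorial.
Each arrangement has an internal mirror plane or centre of symmetry, so none is chiral.

4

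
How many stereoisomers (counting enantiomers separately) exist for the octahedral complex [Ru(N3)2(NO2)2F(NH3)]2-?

In an octahedral complex each vertex has one trans partner and four cis neighbours.
There are 6 geometric isomers: N3 cis, NO2 trans; N3 cis, NO2 cis (3 arrangements, 2 chiral); N3 trans, NO2 trans; N3 trans, NO2 cis.
Of these, 2 lack any improper symmetry element and so occur as enantiomeric pairs, giving 6 + 2 = 8 stereoisomers in total.

8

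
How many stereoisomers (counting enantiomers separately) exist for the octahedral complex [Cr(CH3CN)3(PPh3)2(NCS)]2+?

3

The six octahedral sites form three mutually perpendicular trans pairs.
Working through the distinct placements yields 3 geometric isomers: CH3CN mer, PPh3 trans; CH3CN mer, PPh3 cis; CH3CN fac, PPh3 cis.
Each arrangement has an internal mirror plane or centre of symmetry, so none is chiral.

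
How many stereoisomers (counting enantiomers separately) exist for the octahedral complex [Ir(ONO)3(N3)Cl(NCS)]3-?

5

In an octahedral complex each vertex has one trans partner and four cis neighbours.
The distinct arrangements are (4 in all): ONO mer (3 arrangements); ONO fac (chiral).
One of these lacks any improper symmetry element and so occurs as an enantiomeric pair, giving 4 + 1 = 5 stereoisomers in total.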